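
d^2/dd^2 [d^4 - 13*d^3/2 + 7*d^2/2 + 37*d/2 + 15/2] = 12*d^2 - 39*d + 7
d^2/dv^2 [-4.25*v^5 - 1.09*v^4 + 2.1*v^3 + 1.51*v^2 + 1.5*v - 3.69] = -85.0*v^3 - 13.08*v^2 + 12.6*v + 3.02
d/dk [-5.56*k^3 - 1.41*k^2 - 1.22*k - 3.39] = -16.68*k^2 - 2.82*k - 1.22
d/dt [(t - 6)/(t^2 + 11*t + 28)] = (t^2 + 11*t - (t - 6)*(2*t + 11) + 28)/(t^2 + 11*t + 28)^2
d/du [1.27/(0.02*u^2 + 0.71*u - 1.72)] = (-0.0508*u - 0.9017)/(0.02*u^2 + 0.71*u - 1.72)^2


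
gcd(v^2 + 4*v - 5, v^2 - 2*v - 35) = v + 5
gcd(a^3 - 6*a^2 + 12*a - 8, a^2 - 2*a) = a - 2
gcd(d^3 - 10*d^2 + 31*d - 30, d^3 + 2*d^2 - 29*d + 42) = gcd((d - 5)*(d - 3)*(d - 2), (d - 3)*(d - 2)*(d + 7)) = d^2 - 5*d + 6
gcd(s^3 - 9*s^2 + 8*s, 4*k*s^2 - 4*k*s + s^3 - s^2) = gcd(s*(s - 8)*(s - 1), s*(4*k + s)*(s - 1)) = s^2 - s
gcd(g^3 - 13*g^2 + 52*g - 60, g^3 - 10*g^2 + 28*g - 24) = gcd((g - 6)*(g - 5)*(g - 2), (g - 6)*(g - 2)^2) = g^2 - 8*g + 12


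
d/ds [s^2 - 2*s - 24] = 2*s - 2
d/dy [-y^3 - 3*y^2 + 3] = 3*y*(-y - 2)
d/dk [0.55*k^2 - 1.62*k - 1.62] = 1.1*k - 1.62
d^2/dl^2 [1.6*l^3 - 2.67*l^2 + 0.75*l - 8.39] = 9.6*l - 5.34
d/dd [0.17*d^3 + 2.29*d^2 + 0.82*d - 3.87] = 0.51*d^2 + 4.58*d + 0.82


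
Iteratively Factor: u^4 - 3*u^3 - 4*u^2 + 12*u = (u + 2)*(u^3 - 5*u^2 + 6*u) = (u - 3)*(u + 2)*(u^2 - 2*u) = (u - 3)*(u - 2)*(u + 2)*(u)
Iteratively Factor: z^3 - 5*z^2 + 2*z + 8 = (z - 4)*(z^2 - z - 2) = (z - 4)*(z + 1)*(z - 2)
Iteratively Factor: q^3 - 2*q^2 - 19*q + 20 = (q - 5)*(q^2 + 3*q - 4) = (q - 5)*(q - 1)*(q + 4)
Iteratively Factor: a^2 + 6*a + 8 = (a + 2)*(a + 4)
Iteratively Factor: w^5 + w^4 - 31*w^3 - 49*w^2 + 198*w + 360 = (w + 3)*(w^4 - 2*w^3 - 25*w^2 + 26*w + 120) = (w - 5)*(w + 3)*(w^3 + 3*w^2 - 10*w - 24) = (w - 5)*(w + 3)*(w + 4)*(w^2 - w - 6) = (w - 5)*(w - 3)*(w + 3)*(w + 4)*(w + 2)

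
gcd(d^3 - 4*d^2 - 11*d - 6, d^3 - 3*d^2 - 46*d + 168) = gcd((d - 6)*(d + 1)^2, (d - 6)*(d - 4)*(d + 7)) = d - 6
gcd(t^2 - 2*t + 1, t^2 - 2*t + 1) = t^2 - 2*t + 1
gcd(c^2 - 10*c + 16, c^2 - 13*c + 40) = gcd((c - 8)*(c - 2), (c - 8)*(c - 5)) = c - 8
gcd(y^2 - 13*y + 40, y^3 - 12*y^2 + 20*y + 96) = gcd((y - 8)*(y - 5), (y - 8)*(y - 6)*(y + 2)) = y - 8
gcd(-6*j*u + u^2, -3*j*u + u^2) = u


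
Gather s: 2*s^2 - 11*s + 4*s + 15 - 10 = 2*s^2 - 7*s + 5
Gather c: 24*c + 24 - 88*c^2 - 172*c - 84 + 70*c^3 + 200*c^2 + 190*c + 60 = 70*c^3 + 112*c^2 + 42*c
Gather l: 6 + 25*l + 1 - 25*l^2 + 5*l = -25*l^2 + 30*l + 7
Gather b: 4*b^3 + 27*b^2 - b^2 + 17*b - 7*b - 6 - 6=4*b^3 + 26*b^2 + 10*b - 12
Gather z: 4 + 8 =12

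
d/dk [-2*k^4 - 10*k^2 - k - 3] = -8*k^3 - 20*k - 1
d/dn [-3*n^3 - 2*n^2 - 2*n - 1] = -9*n^2 - 4*n - 2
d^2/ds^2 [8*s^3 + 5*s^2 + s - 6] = 48*s + 10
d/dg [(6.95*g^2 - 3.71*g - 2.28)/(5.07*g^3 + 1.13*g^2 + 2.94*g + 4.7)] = (-35.2365*g^4 + 37.6194*g^3 + 59.3041*g^2 + 70.4828*g - 10.7338)/(25.7049*g^6 + 11.4582*g^5 + 31.0885*g^4 + 54.3024*g^3 + 19.2656*g^2 + 27.636*g + 22.09)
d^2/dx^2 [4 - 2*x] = 0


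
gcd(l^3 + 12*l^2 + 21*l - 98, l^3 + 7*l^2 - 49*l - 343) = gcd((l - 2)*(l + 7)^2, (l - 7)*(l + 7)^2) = l^2 + 14*l + 49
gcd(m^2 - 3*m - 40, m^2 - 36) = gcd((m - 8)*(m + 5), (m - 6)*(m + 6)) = 1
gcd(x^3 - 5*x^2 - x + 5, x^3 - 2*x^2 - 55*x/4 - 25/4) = x - 5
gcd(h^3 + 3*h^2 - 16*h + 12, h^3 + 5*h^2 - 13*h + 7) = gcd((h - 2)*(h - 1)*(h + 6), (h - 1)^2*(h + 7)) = h - 1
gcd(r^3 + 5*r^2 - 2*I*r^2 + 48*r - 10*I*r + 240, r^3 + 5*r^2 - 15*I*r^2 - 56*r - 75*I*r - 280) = r^2 + r*(5 - 8*I) - 40*I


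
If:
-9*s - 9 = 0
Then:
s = -1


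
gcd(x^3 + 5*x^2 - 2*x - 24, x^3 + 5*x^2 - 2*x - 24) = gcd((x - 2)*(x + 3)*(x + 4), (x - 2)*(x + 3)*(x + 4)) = x^3 + 5*x^2 - 2*x - 24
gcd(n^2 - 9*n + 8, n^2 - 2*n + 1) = n - 1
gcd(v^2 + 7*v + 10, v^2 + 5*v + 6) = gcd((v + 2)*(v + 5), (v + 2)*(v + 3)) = v + 2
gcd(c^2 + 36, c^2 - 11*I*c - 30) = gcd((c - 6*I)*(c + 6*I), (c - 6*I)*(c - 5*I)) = c - 6*I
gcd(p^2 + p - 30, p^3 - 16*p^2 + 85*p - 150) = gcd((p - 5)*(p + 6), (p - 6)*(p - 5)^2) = p - 5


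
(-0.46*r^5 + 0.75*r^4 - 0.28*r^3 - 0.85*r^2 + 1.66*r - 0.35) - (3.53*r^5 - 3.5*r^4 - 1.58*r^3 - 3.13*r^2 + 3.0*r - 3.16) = -3.99*r^5 + 4.25*r^4 + 1.3*r^3 + 2.28*r^2 - 1.34*r + 2.81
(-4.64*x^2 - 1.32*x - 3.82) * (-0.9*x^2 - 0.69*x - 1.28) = 4.176*x^4 + 4.3896*x^3 + 10.288*x^2 + 4.3254*x + 4.8896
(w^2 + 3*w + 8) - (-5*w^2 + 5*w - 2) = 6*w^2 - 2*w + 10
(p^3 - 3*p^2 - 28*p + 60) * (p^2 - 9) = p^5 - 3*p^4 - 37*p^3 + 87*p^2 + 252*p - 540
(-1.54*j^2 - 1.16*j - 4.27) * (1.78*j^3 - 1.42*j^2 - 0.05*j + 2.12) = -2.7412*j^5 + 0.122*j^4 - 5.8764*j^3 + 2.8566*j^2 - 2.2457*j - 9.0524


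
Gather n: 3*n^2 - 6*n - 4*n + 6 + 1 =3*n^2 - 10*n + 7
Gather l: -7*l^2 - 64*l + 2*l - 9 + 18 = -7*l^2 - 62*l + 9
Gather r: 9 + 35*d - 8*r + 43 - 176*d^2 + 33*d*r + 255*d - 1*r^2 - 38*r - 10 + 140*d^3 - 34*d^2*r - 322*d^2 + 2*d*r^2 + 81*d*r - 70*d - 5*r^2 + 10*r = 140*d^3 - 498*d^2 + 220*d + r^2*(2*d - 6) + r*(-34*d^2 + 114*d - 36) + 42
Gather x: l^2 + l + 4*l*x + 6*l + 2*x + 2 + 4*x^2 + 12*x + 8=l^2 + 7*l + 4*x^2 + x*(4*l + 14) + 10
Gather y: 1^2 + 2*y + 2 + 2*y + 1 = 4*y + 4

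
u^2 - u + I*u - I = (u - 1)*(u + I)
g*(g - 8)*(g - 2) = g^3 - 10*g^2 + 16*g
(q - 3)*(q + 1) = q^2 - 2*q - 3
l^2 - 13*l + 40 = (l - 8)*(l - 5)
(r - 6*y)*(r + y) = r^2 - 5*r*y - 6*y^2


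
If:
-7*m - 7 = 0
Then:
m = -1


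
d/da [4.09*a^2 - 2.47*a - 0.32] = 8.18*a - 2.47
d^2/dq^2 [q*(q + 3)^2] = 6*q + 12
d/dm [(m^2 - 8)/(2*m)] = 1/2 + 4/m^2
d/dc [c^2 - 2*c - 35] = 2*c - 2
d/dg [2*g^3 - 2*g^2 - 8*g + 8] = 6*g^2 - 4*g - 8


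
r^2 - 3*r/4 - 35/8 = (r - 5/2)*(r + 7/4)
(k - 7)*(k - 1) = k^2 - 8*k + 7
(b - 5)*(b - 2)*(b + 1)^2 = b^4 - 5*b^3 - 3*b^2 + 13*b + 10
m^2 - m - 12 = (m - 4)*(m + 3)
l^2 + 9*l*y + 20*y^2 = (l + 4*y)*(l + 5*y)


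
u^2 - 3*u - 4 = (u - 4)*(u + 1)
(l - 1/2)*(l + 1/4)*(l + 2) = l^3 + 7*l^2/4 - 5*l/8 - 1/4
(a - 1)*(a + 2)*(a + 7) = a^3 + 8*a^2 + 5*a - 14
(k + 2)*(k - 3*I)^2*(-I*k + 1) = -I*k^4 - 5*k^3 - 2*I*k^3 - 10*k^2 + 3*I*k^2 - 9*k + 6*I*k - 18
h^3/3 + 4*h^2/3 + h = h*(h/3 + 1/3)*(h + 3)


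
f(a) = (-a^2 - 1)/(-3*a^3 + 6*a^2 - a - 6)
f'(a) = -2*a/(-3*a^3 + 6*a^2 - a - 6) + (-a^2 - 1)*(9*a^2 - 12*a + 1)/(-3*a^3 + 6*a^2 - a - 6)^2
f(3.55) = 0.20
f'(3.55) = -0.11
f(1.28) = 0.71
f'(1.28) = 0.61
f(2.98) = 0.28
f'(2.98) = -0.19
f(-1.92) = -0.12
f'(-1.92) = -0.08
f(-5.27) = -0.05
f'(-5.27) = -0.01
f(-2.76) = -0.08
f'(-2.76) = -0.03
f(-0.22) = 0.19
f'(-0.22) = -0.22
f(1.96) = 0.65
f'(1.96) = -0.52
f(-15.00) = -0.02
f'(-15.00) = 0.00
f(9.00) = 0.05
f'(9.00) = -0.00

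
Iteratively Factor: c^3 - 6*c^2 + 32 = (c - 4)*(c^2 - 2*c - 8) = (c - 4)*(c + 2)*(c - 4)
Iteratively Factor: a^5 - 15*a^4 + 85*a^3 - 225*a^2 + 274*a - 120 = (a - 2)*(a^4 - 13*a^3 + 59*a^2 - 107*a + 60) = (a - 4)*(a - 2)*(a^3 - 9*a^2 + 23*a - 15) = (a - 4)*(a - 3)*(a - 2)*(a^2 - 6*a + 5) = (a - 5)*(a - 4)*(a - 3)*(a - 2)*(a - 1)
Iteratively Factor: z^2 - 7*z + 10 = (z - 2)*(z - 5)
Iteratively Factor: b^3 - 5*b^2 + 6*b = (b)*(b^2 - 5*b + 6) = b*(b - 3)*(b - 2)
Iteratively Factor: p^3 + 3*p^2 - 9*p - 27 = (p - 3)*(p^2 + 6*p + 9) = (p - 3)*(p + 3)*(p + 3)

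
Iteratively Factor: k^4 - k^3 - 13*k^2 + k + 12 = (k + 3)*(k^3 - 4*k^2 - k + 4) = (k - 1)*(k + 3)*(k^2 - 3*k - 4) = (k - 4)*(k - 1)*(k + 3)*(k + 1)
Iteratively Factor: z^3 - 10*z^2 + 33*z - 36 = (z - 3)*(z^2 - 7*z + 12) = (z - 3)^2*(z - 4)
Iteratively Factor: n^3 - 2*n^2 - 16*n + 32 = (n - 2)*(n^2 - 16) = (n - 2)*(n + 4)*(n - 4)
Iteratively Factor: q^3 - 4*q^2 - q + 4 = (q - 4)*(q^2 - 1) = (q - 4)*(q - 1)*(q + 1)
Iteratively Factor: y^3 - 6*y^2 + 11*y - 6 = (y - 2)*(y^2 - 4*y + 3) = (y - 2)*(y - 1)*(y - 3)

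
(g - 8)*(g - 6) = g^2 - 14*g + 48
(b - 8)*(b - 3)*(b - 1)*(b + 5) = b^4 - 7*b^3 - 25*b^2 + 151*b - 120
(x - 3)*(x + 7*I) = x^2 - 3*x + 7*I*x - 21*I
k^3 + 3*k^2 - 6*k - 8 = (k - 2)*(k + 1)*(k + 4)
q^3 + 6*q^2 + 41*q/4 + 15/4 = (q + 1/2)*(q + 5/2)*(q + 3)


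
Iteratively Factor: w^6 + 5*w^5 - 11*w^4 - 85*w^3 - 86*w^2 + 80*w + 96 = (w + 1)*(w^5 + 4*w^4 - 15*w^3 - 70*w^2 - 16*w + 96) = (w - 4)*(w + 1)*(w^4 + 8*w^3 + 17*w^2 - 2*w - 24) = (w - 4)*(w + 1)*(w + 2)*(w^3 + 6*w^2 + 5*w - 12) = (w - 4)*(w + 1)*(w + 2)*(w + 4)*(w^2 + 2*w - 3) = (w - 4)*(w - 1)*(w + 1)*(w + 2)*(w + 4)*(w + 3)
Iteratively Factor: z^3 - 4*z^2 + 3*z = (z - 1)*(z^2 - 3*z) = (z - 3)*(z - 1)*(z)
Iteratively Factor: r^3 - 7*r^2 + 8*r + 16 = (r + 1)*(r^2 - 8*r + 16) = (r - 4)*(r + 1)*(r - 4)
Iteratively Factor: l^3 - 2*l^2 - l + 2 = (l - 2)*(l^2 - 1) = (l - 2)*(l - 1)*(l + 1)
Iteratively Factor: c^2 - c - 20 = (c - 5)*(c + 4)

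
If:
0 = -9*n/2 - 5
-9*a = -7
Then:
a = 7/9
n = -10/9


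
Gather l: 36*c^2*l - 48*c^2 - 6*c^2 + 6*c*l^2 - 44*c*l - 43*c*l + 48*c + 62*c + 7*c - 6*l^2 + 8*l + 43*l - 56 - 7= -54*c^2 + 117*c + l^2*(6*c - 6) + l*(36*c^2 - 87*c + 51) - 63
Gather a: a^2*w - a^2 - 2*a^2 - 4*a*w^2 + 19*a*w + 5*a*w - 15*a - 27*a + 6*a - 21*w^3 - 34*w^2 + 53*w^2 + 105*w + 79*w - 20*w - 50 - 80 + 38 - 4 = a^2*(w - 3) + a*(-4*w^2 + 24*w - 36) - 21*w^3 + 19*w^2 + 164*w - 96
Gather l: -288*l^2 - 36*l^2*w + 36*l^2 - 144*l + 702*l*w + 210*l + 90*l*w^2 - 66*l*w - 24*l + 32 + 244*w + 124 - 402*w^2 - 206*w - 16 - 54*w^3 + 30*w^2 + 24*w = l^2*(-36*w - 252) + l*(90*w^2 + 636*w + 42) - 54*w^3 - 372*w^2 + 62*w + 140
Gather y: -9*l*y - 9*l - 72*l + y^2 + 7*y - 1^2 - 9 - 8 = -81*l + y^2 + y*(7 - 9*l) - 18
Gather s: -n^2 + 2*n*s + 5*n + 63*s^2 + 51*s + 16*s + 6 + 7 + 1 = -n^2 + 5*n + 63*s^2 + s*(2*n + 67) + 14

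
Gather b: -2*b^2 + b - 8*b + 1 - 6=-2*b^2 - 7*b - 5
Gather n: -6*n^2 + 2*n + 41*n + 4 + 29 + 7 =-6*n^2 + 43*n + 40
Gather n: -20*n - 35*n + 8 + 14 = 22 - 55*n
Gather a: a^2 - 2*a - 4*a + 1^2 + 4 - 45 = a^2 - 6*a - 40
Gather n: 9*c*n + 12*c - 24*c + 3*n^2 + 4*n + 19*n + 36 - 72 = -12*c + 3*n^2 + n*(9*c + 23) - 36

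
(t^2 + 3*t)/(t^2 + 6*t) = (t + 3)/(t + 6)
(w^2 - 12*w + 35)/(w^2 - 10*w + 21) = (w - 5)/(w - 3)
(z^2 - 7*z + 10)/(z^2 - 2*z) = (z - 5)/z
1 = 1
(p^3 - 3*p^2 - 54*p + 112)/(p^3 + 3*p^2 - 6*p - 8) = (p^2 - p - 56)/(p^2 + 5*p + 4)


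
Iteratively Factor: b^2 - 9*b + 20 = (b - 5)*(b - 4)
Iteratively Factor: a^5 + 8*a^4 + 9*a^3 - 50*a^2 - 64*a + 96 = (a + 3)*(a^4 + 5*a^3 - 6*a^2 - 32*a + 32) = (a + 3)*(a + 4)*(a^3 + a^2 - 10*a + 8) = (a - 2)*(a + 3)*(a + 4)*(a^2 + 3*a - 4) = (a - 2)*(a + 3)*(a + 4)^2*(a - 1)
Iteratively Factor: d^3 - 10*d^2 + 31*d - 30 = (d - 2)*(d^2 - 8*d + 15) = (d - 5)*(d - 2)*(d - 3)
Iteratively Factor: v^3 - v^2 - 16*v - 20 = (v + 2)*(v^2 - 3*v - 10) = (v - 5)*(v + 2)*(v + 2)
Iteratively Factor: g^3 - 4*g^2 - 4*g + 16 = (g - 2)*(g^2 - 2*g - 8) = (g - 4)*(g - 2)*(g + 2)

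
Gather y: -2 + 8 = 6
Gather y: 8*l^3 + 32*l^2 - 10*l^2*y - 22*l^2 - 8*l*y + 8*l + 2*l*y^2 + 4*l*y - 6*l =8*l^3 + 10*l^2 + 2*l*y^2 + 2*l + y*(-10*l^2 - 4*l)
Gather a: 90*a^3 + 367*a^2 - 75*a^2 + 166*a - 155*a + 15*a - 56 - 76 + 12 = 90*a^3 + 292*a^2 + 26*a - 120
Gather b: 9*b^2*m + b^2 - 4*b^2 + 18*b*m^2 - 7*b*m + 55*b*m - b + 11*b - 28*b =b^2*(9*m - 3) + b*(18*m^2 + 48*m - 18)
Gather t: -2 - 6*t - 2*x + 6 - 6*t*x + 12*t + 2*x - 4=t*(6 - 6*x)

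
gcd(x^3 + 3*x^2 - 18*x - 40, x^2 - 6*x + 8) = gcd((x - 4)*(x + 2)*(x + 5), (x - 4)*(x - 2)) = x - 4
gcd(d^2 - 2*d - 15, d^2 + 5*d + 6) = d + 3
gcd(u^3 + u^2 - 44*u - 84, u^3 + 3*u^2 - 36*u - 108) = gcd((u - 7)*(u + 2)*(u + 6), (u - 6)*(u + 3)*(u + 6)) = u + 6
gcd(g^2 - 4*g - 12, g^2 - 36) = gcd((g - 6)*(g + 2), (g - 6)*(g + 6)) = g - 6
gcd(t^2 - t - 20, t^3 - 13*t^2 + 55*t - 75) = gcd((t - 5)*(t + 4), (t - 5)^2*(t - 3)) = t - 5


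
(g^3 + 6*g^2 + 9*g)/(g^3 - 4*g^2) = (g^2 + 6*g + 9)/(g*(g - 4))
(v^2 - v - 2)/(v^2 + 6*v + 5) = (v - 2)/(v + 5)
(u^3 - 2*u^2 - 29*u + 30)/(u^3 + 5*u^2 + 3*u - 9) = (u^2 - u - 30)/(u^2 + 6*u + 9)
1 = 1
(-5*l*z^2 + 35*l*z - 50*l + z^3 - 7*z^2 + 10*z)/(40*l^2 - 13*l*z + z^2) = (z^2 - 7*z + 10)/(-8*l + z)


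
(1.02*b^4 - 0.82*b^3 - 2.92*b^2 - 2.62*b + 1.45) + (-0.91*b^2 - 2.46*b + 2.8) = 1.02*b^4 - 0.82*b^3 - 3.83*b^2 - 5.08*b + 4.25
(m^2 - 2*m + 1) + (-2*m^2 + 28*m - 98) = -m^2 + 26*m - 97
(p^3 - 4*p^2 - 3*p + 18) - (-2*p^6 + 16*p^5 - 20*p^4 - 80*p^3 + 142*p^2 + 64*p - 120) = 2*p^6 - 16*p^5 + 20*p^4 + 81*p^3 - 146*p^2 - 67*p + 138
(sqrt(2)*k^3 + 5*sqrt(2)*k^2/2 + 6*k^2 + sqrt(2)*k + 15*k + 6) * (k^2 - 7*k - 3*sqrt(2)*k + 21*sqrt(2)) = sqrt(2)*k^5 - 9*sqrt(2)*k^4/2 - 69*sqrt(2)*k^3/2 + 74*sqrt(2)*k^2 + 297*sqrt(2)*k + 126*sqrt(2)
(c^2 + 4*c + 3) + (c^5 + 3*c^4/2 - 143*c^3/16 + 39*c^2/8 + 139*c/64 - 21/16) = c^5 + 3*c^4/2 - 143*c^3/16 + 47*c^2/8 + 395*c/64 + 27/16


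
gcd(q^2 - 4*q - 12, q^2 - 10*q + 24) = q - 6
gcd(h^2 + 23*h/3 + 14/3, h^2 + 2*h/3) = h + 2/3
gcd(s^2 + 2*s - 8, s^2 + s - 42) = 1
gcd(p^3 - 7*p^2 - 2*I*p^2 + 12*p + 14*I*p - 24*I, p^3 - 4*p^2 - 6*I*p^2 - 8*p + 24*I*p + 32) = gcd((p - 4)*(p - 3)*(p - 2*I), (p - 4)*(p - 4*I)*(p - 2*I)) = p^2 + p*(-4 - 2*I) + 8*I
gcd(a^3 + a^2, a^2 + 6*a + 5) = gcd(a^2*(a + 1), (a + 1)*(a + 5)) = a + 1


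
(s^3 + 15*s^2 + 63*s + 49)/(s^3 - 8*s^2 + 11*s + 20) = (s^2 + 14*s + 49)/(s^2 - 9*s + 20)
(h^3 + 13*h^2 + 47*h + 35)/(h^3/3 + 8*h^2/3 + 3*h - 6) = 3*(h^3 + 13*h^2 + 47*h + 35)/(h^3 + 8*h^2 + 9*h - 18)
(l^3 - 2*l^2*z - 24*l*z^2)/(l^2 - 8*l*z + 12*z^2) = l*(-l - 4*z)/(-l + 2*z)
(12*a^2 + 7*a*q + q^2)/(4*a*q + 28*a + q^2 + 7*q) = (3*a + q)/(q + 7)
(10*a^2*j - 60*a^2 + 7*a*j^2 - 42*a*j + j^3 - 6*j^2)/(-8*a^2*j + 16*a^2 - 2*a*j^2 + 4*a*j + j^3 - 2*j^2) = (-5*a*j + 30*a - j^2 + 6*j)/(4*a*j - 8*a - j^2 + 2*j)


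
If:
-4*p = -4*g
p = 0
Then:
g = 0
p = 0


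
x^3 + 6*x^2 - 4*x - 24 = (x - 2)*(x + 2)*(x + 6)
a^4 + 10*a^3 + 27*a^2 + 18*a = a*(a + 1)*(a + 3)*(a + 6)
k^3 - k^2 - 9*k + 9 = (k - 3)*(k - 1)*(k + 3)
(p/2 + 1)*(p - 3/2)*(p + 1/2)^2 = p^4/2 + 3*p^3/4 - 9*p^2/8 - 23*p/16 - 3/8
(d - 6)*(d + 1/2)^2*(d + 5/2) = d^4 - 5*d^3/2 - 73*d^2/4 - 127*d/8 - 15/4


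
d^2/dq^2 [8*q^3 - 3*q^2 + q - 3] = 48*q - 6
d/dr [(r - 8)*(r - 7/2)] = 2*r - 23/2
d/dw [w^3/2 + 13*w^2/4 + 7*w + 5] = 3*w^2/2 + 13*w/2 + 7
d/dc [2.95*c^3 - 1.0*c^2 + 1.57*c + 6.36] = 8.85*c^2 - 2.0*c + 1.57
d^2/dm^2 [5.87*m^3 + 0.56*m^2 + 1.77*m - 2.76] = 35.22*m + 1.12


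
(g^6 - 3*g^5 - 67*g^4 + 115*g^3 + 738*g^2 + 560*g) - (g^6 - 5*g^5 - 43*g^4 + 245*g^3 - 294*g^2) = 2*g^5 - 24*g^4 - 130*g^3 + 1032*g^2 + 560*g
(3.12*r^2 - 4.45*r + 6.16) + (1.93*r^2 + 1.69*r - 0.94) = 5.05*r^2 - 2.76*r + 5.22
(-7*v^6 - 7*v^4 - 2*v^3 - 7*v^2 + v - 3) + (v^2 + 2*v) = -7*v^6 - 7*v^4 - 2*v^3 - 6*v^2 + 3*v - 3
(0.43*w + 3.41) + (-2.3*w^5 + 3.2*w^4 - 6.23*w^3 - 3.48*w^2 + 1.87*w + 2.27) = -2.3*w^5 + 3.2*w^4 - 6.23*w^3 - 3.48*w^2 + 2.3*w + 5.68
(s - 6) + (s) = 2*s - 6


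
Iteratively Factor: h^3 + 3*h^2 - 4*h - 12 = (h + 2)*(h^2 + h - 6) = (h - 2)*(h + 2)*(h + 3)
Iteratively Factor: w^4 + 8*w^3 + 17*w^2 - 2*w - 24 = (w + 2)*(w^3 + 6*w^2 + 5*w - 12) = (w + 2)*(w + 4)*(w^2 + 2*w - 3) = (w + 2)*(w + 3)*(w + 4)*(w - 1)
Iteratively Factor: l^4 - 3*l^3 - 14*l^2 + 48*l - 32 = (l - 1)*(l^3 - 2*l^2 - 16*l + 32) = (l - 1)*(l + 4)*(l^2 - 6*l + 8) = (l - 4)*(l - 1)*(l + 4)*(l - 2)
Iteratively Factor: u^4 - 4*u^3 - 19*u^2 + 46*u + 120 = (u - 4)*(u^3 - 19*u - 30) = (u - 4)*(u + 3)*(u^2 - 3*u - 10) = (u - 5)*(u - 4)*(u + 3)*(u + 2)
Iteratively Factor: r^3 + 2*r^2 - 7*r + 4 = (r - 1)*(r^2 + 3*r - 4) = (r - 1)*(r + 4)*(r - 1)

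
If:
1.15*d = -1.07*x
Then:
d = -0.930434782608696*x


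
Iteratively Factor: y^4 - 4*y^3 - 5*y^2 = (y)*(y^3 - 4*y^2 - 5*y) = y^2*(y^2 - 4*y - 5) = y^2*(y + 1)*(y - 5)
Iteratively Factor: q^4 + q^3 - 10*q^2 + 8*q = (q)*(q^3 + q^2 - 10*q + 8) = q*(q - 2)*(q^2 + 3*q - 4) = q*(q - 2)*(q - 1)*(q + 4)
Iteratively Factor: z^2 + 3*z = (z)*(z + 3)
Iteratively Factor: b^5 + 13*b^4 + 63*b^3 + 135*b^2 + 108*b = (b + 3)*(b^4 + 10*b^3 + 33*b^2 + 36*b) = b*(b + 3)*(b^3 + 10*b^2 + 33*b + 36) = b*(b + 3)*(b + 4)*(b^2 + 6*b + 9) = b*(b + 3)^2*(b + 4)*(b + 3)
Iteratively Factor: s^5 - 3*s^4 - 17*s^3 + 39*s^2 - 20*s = (s - 1)*(s^4 - 2*s^3 - 19*s^2 + 20*s) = (s - 1)^2*(s^3 - s^2 - 20*s) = s*(s - 1)^2*(s^2 - s - 20) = s*(s - 5)*(s - 1)^2*(s + 4)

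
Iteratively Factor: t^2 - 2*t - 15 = (t + 3)*(t - 5)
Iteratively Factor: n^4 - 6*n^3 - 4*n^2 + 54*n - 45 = (n - 1)*(n^3 - 5*n^2 - 9*n + 45) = (n - 5)*(n - 1)*(n^2 - 9) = (n - 5)*(n - 3)*(n - 1)*(n + 3)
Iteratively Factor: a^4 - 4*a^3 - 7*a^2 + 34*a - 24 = (a - 4)*(a^3 - 7*a + 6) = (a - 4)*(a - 1)*(a^2 + a - 6) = (a - 4)*(a - 1)*(a + 3)*(a - 2)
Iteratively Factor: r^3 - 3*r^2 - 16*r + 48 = (r - 4)*(r^2 + r - 12) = (r - 4)*(r - 3)*(r + 4)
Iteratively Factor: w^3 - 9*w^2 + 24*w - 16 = (w - 4)*(w^2 - 5*w + 4) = (w - 4)*(w - 1)*(w - 4)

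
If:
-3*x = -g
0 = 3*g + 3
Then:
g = -1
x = -1/3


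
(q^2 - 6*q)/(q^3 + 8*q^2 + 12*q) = (q - 6)/(q^2 + 8*q + 12)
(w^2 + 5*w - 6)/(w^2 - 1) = (w + 6)/(w + 1)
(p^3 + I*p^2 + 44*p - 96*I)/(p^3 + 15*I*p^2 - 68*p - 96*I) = (p^2 - 7*I*p - 12)/(p^2 + 7*I*p - 12)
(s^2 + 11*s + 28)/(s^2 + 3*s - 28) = (s + 4)/(s - 4)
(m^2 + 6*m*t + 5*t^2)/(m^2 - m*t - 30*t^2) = (-m - t)/(-m + 6*t)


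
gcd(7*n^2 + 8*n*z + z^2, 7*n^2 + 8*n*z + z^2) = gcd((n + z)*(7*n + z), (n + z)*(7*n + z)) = 7*n^2 + 8*n*z + z^2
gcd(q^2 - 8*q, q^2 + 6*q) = q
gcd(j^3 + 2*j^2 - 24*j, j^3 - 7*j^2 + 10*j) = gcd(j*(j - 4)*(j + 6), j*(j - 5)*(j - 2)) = j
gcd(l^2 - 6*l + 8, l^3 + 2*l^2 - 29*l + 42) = l - 2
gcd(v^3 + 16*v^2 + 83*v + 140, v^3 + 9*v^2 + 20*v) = v^2 + 9*v + 20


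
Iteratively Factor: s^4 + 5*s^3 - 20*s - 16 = (s + 2)*(s^3 + 3*s^2 - 6*s - 8) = (s + 1)*(s + 2)*(s^2 + 2*s - 8) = (s + 1)*(s + 2)*(s + 4)*(s - 2)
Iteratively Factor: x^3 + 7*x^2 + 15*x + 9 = (x + 1)*(x^2 + 6*x + 9) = (x + 1)*(x + 3)*(x + 3)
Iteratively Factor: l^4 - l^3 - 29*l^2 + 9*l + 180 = (l + 3)*(l^3 - 4*l^2 - 17*l + 60) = (l - 3)*(l + 3)*(l^2 - l - 20) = (l - 5)*(l - 3)*(l + 3)*(l + 4)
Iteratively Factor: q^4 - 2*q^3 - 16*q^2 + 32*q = (q - 2)*(q^3 - 16*q) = (q - 4)*(q - 2)*(q^2 + 4*q) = (q - 4)*(q - 2)*(q + 4)*(q)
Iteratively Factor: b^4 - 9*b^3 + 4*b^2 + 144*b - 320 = (b - 5)*(b^3 - 4*b^2 - 16*b + 64) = (b - 5)*(b - 4)*(b^2 - 16) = (b - 5)*(b - 4)*(b + 4)*(b - 4)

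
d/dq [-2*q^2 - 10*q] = -4*q - 10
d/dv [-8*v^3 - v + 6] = -24*v^2 - 1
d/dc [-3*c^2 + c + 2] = 1 - 6*c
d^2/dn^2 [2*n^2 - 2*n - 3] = 4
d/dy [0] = 0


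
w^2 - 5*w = w*(w - 5)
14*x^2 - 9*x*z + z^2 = (-7*x + z)*(-2*x + z)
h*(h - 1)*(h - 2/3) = h^3 - 5*h^2/3 + 2*h/3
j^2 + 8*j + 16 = (j + 4)^2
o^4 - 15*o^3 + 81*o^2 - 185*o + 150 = (o - 5)^2*(o - 3)*(o - 2)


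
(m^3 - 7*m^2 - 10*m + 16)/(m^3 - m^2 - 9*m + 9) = (m^2 - 6*m - 16)/(m^2 - 9)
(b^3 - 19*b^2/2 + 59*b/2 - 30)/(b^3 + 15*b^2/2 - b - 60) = (b^2 - 7*b + 12)/(b^2 + 10*b + 24)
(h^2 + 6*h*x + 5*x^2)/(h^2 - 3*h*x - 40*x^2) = (-h - x)/(-h + 8*x)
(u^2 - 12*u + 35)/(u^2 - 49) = (u - 5)/(u + 7)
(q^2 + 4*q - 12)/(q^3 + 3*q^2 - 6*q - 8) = (q + 6)/(q^2 + 5*q + 4)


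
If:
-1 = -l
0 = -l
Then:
No Solution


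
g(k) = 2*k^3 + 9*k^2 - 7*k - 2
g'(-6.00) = 101.00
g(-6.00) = -68.00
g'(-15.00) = 1073.00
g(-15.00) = -4622.00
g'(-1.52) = -20.50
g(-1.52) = 22.41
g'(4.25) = 177.88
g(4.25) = 284.34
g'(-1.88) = -19.63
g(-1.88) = 29.68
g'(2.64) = 82.34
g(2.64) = 79.05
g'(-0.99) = -18.94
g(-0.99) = 11.81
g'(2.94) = 97.78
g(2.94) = 106.04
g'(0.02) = -6.64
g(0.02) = -2.14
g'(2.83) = 91.99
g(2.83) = 95.60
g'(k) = 6*k^2 + 18*k - 7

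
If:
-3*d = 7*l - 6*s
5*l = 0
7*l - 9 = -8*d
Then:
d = 9/8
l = 0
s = 9/16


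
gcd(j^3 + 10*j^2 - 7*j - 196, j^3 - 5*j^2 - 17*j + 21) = 1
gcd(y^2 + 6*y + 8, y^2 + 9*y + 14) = y + 2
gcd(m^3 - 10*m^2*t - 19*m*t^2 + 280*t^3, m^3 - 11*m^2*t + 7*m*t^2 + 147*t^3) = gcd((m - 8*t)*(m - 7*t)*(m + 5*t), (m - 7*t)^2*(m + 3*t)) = -m + 7*t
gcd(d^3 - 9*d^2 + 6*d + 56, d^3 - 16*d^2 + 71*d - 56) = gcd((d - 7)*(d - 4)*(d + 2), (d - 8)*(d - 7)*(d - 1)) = d - 7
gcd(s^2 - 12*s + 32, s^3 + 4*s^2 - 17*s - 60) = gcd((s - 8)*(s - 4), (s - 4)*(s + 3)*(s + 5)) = s - 4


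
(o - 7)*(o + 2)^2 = o^3 - 3*o^2 - 24*o - 28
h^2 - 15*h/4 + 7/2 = (h - 2)*(h - 7/4)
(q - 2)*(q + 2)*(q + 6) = q^3 + 6*q^2 - 4*q - 24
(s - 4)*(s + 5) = s^2 + s - 20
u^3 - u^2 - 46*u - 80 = (u - 8)*(u + 2)*(u + 5)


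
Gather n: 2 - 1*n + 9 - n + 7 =18 - 2*n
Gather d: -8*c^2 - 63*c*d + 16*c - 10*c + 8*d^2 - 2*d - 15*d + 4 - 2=-8*c^2 + 6*c + 8*d^2 + d*(-63*c - 17) + 2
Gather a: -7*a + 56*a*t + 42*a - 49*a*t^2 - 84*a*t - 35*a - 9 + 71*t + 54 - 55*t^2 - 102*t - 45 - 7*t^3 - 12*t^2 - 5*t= a*(-49*t^2 - 28*t) - 7*t^3 - 67*t^2 - 36*t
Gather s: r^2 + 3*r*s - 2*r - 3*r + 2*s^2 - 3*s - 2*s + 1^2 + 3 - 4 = r^2 - 5*r + 2*s^2 + s*(3*r - 5)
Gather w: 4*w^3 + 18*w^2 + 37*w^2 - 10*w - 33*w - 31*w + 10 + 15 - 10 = 4*w^3 + 55*w^2 - 74*w + 15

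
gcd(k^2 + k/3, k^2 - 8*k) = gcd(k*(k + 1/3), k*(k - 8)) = k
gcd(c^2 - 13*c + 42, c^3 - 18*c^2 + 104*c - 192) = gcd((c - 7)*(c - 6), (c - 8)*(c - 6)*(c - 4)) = c - 6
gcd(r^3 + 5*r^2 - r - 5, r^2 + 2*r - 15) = r + 5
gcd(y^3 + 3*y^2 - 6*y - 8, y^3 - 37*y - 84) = y + 4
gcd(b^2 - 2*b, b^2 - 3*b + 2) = b - 2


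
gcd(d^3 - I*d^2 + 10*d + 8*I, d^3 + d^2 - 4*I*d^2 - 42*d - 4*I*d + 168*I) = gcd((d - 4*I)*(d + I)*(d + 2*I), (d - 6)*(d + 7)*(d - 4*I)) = d - 4*I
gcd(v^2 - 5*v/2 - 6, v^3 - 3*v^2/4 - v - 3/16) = 1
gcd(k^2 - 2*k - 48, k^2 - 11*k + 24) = k - 8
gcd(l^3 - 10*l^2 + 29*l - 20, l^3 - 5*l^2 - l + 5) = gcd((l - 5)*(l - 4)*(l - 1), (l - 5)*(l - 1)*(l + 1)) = l^2 - 6*l + 5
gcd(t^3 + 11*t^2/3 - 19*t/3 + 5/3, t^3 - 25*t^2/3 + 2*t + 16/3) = t - 1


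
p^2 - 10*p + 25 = (p - 5)^2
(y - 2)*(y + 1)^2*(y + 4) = y^4 + 4*y^3 - 3*y^2 - 14*y - 8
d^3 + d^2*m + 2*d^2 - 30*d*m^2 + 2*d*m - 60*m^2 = (d + 2)*(d - 5*m)*(d + 6*m)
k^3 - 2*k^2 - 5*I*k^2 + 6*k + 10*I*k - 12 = (k - 2)*(k - 6*I)*(k + I)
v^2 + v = v*(v + 1)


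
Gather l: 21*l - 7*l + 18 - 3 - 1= 14*l + 14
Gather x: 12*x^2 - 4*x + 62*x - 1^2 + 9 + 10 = 12*x^2 + 58*x + 18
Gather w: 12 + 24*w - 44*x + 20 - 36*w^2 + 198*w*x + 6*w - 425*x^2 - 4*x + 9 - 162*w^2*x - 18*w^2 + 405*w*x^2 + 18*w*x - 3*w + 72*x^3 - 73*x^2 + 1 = w^2*(-162*x - 54) + w*(405*x^2 + 216*x + 27) + 72*x^3 - 498*x^2 - 48*x + 42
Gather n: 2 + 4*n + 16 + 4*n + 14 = 8*n + 32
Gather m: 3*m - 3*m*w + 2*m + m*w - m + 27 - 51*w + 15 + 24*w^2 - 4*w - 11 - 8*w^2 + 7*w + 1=m*(4 - 2*w) + 16*w^2 - 48*w + 32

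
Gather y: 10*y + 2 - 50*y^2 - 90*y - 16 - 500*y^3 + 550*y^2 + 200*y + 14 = -500*y^3 + 500*y^2 + 120*y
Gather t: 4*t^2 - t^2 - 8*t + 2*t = 3*t^2 - 6*t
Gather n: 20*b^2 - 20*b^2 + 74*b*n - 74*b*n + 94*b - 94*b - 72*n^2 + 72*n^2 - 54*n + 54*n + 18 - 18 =0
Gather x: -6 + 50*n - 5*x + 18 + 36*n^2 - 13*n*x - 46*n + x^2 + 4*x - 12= 36*n^2 + 4*n + x^2 + x*(-13*n - 1)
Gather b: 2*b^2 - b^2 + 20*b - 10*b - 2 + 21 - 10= b^2 + 10*b + 9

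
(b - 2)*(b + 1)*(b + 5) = b^3 + 4*b^2 - 7*b - 10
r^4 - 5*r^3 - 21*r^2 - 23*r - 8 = (r - 8)*(r + 1)^3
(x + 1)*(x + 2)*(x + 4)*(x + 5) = x^4 + 12*x^3 + 49*x^2 + 78*x + 40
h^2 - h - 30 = (h - 6)*(h + 5)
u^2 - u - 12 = (u - 4)*(u + 3)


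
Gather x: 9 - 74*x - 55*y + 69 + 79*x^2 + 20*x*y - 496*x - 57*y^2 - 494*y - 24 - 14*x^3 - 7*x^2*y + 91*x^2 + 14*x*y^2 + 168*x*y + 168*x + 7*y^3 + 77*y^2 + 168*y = -14*x^3 + x^2*(170 - 7*y) + x*(14*y^2 + 188*y - 402) + 7*y^3 + 20*y^2 - 381*y + 54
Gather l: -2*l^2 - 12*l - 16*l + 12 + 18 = -2*l^2 - 28*l + 30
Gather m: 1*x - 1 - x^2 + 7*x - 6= -x^2 + 8*x - 7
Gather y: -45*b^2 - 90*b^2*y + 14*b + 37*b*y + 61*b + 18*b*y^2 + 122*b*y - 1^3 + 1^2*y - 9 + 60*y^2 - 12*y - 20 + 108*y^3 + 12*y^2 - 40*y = -45*b^2 + 75*b + 108*y^3 + y^2*(18*b + 72) + y*(-90*b^2 + 159*b - 51) - 30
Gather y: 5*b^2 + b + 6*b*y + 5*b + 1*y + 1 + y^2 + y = 5*b^2 + 6*b + y^2 + y*(6*b + 2) + 1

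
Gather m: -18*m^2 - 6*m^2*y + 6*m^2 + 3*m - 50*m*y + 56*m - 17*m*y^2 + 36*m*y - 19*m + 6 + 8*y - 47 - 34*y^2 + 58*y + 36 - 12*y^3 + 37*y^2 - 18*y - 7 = m^2*(-6*y - 12) + m*(-17*y^2 - 14*y + 40) - 12*y^3 + 3*y^2 + 48*y - 12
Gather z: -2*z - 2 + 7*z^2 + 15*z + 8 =7*z^2 + 13*z + 6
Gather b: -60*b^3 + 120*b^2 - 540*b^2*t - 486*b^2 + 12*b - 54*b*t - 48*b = -60*b^3 + b^2*(-540*t - 366) + b*(-54*t - 36)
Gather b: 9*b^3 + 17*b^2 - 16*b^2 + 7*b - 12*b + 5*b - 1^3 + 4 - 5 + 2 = 9*b^3 + b^2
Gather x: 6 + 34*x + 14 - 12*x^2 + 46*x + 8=-12*x^2 + 80*x + 28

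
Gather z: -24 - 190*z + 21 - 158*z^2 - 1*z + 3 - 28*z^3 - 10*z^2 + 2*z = -28*z^3 - 168*z^2 - 189*z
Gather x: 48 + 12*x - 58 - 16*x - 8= -4*x - 18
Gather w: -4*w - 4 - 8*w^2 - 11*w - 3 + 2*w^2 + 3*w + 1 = -6*w^2 - 12*w - 6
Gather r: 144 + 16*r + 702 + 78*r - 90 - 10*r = 84*r + 756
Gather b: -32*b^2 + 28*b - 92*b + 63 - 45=-32*b^2 - 64*b + 18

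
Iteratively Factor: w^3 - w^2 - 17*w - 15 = (w - 5)*(w^2 + 4*w + 3) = (w - 5)*(w + 3)*(w + 1)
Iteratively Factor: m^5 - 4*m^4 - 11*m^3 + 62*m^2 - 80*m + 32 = (m - 1)*(m^4 - 3*m^3 - 14*m^2 + 48*m - 32) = (m - 2)*(m - 1)*(m^3 - m^2 - 16*m + 16) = (m - 2)*(m - 1)^2*(m^2 - 16) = (m - 4)*(m - 2)*(m - 1)^2*(m + 4)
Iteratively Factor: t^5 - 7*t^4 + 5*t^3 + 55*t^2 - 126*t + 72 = (t + 3)*(t^4 - 10*t^3 + 35*t^2 - 50*t + 24) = (t - 4)*(t + 3)*(t^3 - 6*t^2 + 11*t - 6) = (t - 4)*(t - 2)*(t + 3)*(t^2 - 4*t + 3) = (t - 4)*(t - 2)*(t - 1)*(t + 3)*(t - 3)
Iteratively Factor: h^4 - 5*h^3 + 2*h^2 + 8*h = (h - 4)*(h^3 - h^2 - 2*h) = (h - 4)*(h - 2)*(h^2 + h) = h*(h - 4)*(h - 2)*(h + 1)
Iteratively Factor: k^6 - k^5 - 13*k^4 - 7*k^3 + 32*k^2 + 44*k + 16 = (k + 2)*(k^5 - 3*k^4 - 7*k^3 + 7*k^2 + 18*k + 8) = (k + 1)*(k + 2)*(k^4 - 4*k^3 - 3*k^2 + 10*k + 8) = (k + 1)^2*(k + 2)*(k^3 - 5*k^2 + 2*k + 8) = (k + 1)^3*(k + 2)*(k^2 - 6*k + 8) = (k - 4)*(k + 1)^3*(k + 2)*(k - 2)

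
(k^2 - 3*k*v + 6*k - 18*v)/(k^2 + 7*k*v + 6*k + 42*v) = (k - 3*v)/(k + 7*v)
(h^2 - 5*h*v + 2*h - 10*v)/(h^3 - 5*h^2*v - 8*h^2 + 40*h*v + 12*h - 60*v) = (h + 2)/(h^2 - 8*h + 12)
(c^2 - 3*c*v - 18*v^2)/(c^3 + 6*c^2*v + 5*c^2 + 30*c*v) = (c^2 - 3*c*v - 18*v^2)/(c*(c^2 + 6*c*v + 5*c + 30*v))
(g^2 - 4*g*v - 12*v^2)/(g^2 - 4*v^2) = (-g + 6*v)/(-g + 2*v)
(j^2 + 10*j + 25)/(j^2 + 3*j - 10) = (j + 5)/(j - 2)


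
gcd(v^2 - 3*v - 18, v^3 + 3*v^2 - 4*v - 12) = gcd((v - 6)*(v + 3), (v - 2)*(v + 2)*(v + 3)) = v + 3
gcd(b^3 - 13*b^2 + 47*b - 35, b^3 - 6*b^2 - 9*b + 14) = b^2 - 8*b + 7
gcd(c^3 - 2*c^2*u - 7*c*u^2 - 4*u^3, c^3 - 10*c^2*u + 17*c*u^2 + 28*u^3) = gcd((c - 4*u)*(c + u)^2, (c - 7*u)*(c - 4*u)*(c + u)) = -c^2 + 3*c*u + 4*u^2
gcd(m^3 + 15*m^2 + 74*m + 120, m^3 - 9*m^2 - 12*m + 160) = m + 4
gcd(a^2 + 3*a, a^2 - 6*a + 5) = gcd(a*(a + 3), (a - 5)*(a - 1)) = 1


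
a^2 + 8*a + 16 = (a + 4)^2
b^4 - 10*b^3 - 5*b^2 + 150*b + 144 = (b - 8)*(b - 6)*(b + 1)*(b + 3)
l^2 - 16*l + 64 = (l - 8)^2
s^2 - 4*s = s*(s - 4)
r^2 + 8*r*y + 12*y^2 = (r + 2*y)*(r + 6*y)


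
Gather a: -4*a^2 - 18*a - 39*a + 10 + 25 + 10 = -4*a^2 - 57*a + 45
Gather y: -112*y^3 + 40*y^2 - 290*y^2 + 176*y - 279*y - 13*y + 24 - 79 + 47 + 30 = -112*y^3 - 250*y^2 - 116*y + 22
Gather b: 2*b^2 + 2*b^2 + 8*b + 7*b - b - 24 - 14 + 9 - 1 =4*b^2 + 14*b - 30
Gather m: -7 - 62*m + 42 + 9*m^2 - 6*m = 9*m^2 - 68*m + 35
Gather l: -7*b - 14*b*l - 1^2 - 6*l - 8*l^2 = -7*b - 8*l^2 + l*(-14*b - 6) - 1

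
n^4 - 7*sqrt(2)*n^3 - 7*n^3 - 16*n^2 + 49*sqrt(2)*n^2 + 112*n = n*(n - 7)*(n - 8*sqrt(2))*(n + sqrt(2))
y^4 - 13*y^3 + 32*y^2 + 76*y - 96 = (y - 8)*(y - 6)*(y - 1)*(y + 2)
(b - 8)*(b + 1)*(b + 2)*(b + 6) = b^4 + b^3 - 52*b^2 - 148*b - 96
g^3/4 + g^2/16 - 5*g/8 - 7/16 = (g/4 + 1/4)*(g - 7/4)*(g + 1)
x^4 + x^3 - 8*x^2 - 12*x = x*(x - 3)*(x + 2)^2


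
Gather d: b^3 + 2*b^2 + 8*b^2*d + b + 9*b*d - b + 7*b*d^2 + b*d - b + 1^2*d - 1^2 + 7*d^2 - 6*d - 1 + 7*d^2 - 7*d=b^3 + 2*b^2 - b + d^2*(7*b + 14) + d*(8*b^2 + 10*b - 12) - 2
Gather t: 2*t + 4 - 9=2*t - 5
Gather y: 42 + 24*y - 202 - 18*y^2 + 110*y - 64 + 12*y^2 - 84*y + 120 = -6*y^2 + 50*y - 104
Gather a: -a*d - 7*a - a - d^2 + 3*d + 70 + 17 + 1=a*(-d - 8) - d^2 + 3*d + 88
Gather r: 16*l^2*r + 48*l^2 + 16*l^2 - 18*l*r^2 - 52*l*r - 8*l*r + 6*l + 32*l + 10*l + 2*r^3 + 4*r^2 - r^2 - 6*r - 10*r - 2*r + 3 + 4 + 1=64*l^2 + 48*l + 2*r^3 + r^2*(3 - 18*l) + r*(16*l^2 - 60*l - 18) + 8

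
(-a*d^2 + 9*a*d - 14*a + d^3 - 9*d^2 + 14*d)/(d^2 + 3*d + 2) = (-a*d^2 + 9*a*d - 14*a + d^3 - 9*d^2 + 14*d)/(d^2 + 3*d + 2)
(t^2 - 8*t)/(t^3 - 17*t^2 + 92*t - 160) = t/(t^2 - 9*t + 20)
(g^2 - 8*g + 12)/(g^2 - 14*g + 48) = (g - 2)/(g - 8)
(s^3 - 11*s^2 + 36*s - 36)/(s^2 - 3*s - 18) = (s^2 - 5*s + 6)/(s + 3)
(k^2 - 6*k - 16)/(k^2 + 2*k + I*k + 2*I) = (k - 8)/(k + I)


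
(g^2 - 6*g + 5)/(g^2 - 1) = (g - 5)/(g + 1)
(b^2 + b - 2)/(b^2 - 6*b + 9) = (b^2 + b - 2)/(b^2 - 6*b + 9)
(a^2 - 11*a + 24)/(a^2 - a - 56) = (a - 3)/(a + 7)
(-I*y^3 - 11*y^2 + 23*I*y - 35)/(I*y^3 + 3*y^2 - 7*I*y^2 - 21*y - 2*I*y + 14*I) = (-y^3 + 11*I*y^2 + 23*y + 35*I)/(y^3 - y^2*(7 + 3*I) + y*(-2 + 21*I) + 14)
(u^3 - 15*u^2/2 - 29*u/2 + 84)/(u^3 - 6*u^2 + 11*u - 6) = (u^2 - 9*u/2 - 28)/(u^2 - 3*u + 2)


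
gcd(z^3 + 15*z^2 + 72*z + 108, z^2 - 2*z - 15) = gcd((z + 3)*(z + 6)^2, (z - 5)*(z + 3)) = z + 3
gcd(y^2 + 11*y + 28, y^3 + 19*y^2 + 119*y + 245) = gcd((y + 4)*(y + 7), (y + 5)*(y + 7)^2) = y + 7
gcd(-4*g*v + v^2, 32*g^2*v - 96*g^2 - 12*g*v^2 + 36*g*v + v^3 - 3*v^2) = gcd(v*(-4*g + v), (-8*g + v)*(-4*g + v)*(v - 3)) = -4*g + v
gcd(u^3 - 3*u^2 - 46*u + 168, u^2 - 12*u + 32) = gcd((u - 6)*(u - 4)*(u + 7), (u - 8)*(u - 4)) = u - 4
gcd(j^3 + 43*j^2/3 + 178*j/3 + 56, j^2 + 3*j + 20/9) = j + 4/3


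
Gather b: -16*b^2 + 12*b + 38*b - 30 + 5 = -16*b^2 + 50*b - 25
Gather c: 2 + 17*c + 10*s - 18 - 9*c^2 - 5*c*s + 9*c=-9*c^2 + c*(26 - 5*s) + 10*s - 16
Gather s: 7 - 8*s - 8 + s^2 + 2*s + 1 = s^2 - 6*s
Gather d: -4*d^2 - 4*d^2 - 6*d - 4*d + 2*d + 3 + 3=-8*d^2 - 8*d + 6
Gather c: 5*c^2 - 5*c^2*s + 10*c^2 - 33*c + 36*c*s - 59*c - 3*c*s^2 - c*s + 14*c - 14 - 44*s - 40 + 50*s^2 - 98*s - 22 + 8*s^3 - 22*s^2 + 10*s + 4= c^2*(15 - 5*s) + c*(-3*s^2 + 35*s - 78) + 8*s^3 + 28*s^2 - 132*s - 72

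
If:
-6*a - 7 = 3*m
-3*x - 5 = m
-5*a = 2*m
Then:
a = 14/3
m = -35/3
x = 20/9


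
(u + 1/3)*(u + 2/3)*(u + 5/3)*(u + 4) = u^4 + 20*u^3/3 + 113*u^2/9 + 214*u/27 + 40/27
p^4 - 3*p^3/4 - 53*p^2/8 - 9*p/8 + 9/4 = (p - 3)*(p - 1/2)*(p + 3/4)*(p + 2)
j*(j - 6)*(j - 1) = j^3 - 7*j^2 + 6*j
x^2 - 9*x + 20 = (x - 5)*(x - 4)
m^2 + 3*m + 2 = (m + 1)*(m + 2)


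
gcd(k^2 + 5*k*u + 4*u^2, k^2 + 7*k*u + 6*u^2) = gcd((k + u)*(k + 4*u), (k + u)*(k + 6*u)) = k + u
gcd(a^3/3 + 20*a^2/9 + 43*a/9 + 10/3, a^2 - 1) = 1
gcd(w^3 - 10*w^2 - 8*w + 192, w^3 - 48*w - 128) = w^2 - 4*w - 32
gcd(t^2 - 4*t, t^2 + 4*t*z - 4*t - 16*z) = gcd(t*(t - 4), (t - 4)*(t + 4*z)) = t - 4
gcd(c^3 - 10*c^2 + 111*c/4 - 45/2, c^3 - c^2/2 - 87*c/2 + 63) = c^2 - 15*c/2 + 9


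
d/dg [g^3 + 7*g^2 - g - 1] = 3*g^2 + 14*g - 1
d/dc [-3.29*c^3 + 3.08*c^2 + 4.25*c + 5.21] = -9.87*c^2 + 6.16*c + 4.25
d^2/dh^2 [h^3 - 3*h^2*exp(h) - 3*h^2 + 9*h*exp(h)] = -3*h^2*exp(h) - 3*h*exp(h) + 6*h + 12*exp(h) - 6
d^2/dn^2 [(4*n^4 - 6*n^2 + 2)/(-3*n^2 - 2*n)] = 4*(-18*n^6 - 36*n^5 - 24*n^4 - 18*n^3 - 27*n^2 - 18*n - 4)/(n^3*(27*n^3 + 54*n^2 + 36*n + 8))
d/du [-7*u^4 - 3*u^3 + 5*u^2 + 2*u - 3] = -28*u^3 - 9*u^2 + 10*u + 2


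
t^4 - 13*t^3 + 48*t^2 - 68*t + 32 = (t - 8)*(t - 2)^2*(t - 1)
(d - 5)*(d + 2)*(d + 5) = d^3 + 2*d^2 - 25*d - 50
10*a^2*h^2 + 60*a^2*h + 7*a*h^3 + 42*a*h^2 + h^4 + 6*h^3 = h*(2*a + h)*(5*a + h)*(h + 6)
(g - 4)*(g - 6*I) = g^2 - 4*g - 6*I*g + 24*I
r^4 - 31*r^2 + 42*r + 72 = (r - 4)*(r - 3)*(r + 1)*(r + 6)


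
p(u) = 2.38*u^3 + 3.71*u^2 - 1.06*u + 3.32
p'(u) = 7.14*u^2 + 7.42*u - 1.06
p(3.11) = 107.50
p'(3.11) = 91.07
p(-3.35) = -40.97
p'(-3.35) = 54.21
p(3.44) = 140.46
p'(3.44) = 108.96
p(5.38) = 475.62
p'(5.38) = 245.52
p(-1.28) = 5.76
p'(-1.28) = 1.14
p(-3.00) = -24.37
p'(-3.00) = 40.94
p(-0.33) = 3.99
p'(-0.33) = -2.73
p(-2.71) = -13.93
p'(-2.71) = 31.27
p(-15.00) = -7178.53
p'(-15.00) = 1494.14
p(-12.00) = -3562.36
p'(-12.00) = 938.06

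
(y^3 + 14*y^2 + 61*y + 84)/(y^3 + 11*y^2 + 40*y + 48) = (y + 7)/(y + 4)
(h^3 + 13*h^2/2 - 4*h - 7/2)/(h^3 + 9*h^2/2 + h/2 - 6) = (2*h^2 + 15*h + 7)/(2*h^2 + 11*h + 12)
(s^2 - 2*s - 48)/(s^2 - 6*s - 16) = (s + 6)/(s + 2)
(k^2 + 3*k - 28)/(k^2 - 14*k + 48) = (k^2 + 3*k - 28)/(k^2 - 14*k + 48)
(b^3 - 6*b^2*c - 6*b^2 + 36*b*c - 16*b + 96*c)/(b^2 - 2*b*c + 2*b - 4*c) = (b^2 - 6*b*c - 8*b + 48*c)/(b - 2*c)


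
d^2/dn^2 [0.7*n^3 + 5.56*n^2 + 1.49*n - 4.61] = 4.2*n + 11.12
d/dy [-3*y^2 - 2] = -6*y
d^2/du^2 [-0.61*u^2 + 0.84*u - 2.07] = -1.22000000000000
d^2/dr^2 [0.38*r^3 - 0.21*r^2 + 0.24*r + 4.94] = 2.28*r - 0.42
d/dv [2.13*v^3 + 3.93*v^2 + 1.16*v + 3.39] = 6.39*v^2 + 7.86*v + 1.16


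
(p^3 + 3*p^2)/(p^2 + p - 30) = p^2*(p + 3)/(p^2 + p - 30)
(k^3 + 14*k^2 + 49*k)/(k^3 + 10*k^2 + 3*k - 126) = k*(k + 7)/(k^2 + 3*k - 18)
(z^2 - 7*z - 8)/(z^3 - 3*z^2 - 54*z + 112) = (z + 1)/(z^2 + 5*z - 14)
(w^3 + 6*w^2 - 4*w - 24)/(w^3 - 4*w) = (w + 6)/w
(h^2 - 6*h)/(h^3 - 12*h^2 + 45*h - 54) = h/(h^2 - 6*h + 9)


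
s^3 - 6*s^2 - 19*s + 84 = (s - 7)*(s - 3)*(s + 4)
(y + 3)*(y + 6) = y^2 + 9*y + 18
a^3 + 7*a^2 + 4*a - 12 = (a - 1)*(a + 2)*(a + 6)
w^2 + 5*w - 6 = (w - 1)*(w + 6)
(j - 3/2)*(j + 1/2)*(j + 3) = j^3 + 2*j^2 - 15*j/4 - 9/4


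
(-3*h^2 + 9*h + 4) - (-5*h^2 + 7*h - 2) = 2*h^2 + 2*h + 6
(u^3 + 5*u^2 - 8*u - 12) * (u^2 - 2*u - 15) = u^5 + 3*u^4 - 33*u^3 - 71*u^2 + 144*u + 180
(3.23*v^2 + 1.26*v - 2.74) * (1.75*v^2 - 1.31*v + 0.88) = 5.6525*v^4 - 2.0263*v^3 - 3.6032*v^2 + 4.6982*v - 2.4112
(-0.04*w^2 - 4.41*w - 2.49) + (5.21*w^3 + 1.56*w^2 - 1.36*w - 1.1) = 5.21*w^3 + 1.52*w^2 - 5.77*w - 3.59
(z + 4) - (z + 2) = 2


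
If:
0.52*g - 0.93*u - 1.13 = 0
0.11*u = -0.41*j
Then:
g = 1.78846153846154*u + 2.17307692307692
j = -0.268292682926829*u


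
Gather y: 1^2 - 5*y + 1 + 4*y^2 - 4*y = 4*y^2 - 9*y + 2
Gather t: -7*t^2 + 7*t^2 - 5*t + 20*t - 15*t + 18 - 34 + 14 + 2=0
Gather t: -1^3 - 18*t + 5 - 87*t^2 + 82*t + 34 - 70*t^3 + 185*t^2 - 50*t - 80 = -70*t^3 + 98*t^2 + 14*t - 42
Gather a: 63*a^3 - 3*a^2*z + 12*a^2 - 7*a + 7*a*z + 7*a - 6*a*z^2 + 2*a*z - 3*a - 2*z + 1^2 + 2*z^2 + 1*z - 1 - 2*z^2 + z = 63*a^3 + a^2*(12 - 3*z) + a*(-6*z^2 + 9*z - 3)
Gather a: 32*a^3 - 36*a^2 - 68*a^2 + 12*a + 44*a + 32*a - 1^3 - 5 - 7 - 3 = 32*a^3 - 104*a^2 + 88*a - 16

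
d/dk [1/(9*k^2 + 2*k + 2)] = 2*(-9*k - 1)/(9*k^2 + 2*k + 2)^2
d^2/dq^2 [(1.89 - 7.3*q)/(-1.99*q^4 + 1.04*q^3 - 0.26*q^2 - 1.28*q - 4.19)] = (346.90476*q^7 - 391.42106*q^6 + 187.38252*q^5 - 165.543516*q^4 - 1208.020056*q^3 + 585.163092*q^2 - 100.904856*q - 80.37794)/(7.880599*q^12 - 12.355512*q^11 + 9.54603*q^10 + 10.853344*q^9 + 35.131149*q^8 - 44.11368*q^7 + 34.3253*q^6 + 52.386528*q^5 + 73.471233*q^4 - 44.311288*q^3 + 34.288446*q^2 + 67.415424*q + 73.560059)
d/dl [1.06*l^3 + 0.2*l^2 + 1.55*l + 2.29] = 3.18*l^2 + 0.4*l + 1.55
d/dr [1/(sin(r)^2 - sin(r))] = (-2/tan(r) + cos(r)/sin(r)^2)/(sin(r) - 1)^2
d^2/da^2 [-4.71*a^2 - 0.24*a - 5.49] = -9.42000000000000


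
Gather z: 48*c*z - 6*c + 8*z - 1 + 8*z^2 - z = -6*c + 8*z^2 + z*(48*c + 7) - 1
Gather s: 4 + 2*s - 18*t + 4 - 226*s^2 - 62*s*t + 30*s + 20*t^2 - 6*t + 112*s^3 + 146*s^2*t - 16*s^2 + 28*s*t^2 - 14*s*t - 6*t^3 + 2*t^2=112*s^3 + s^2*(146*t - 242) + s*(28*t^2 - 76*t + 32) - 6*t^3 + 22*t^2 - 24*t + 8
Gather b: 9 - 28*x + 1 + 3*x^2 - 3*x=3*x^2 - 31*x + 10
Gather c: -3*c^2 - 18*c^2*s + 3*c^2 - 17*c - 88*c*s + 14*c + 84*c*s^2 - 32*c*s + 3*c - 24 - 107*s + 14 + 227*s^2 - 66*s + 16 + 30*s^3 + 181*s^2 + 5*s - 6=-18*c^2*s + c*(84*s^2 - 120*s) + 30*s^3 + 408*s^2 - 168*s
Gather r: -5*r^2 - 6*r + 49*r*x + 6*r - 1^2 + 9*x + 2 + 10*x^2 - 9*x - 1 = -5*r^2 + 49*r*x + 10*x^2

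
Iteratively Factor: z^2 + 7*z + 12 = (z + 3)*(z + 4)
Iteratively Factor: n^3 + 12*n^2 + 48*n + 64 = (n + 4)*(n^2 + 8*n + 16) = (n + 4)^2*(n + 4)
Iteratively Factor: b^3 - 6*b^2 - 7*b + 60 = (b - 4)*(b^2 - 2*b - 15) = (b - 4)*(b + 3)*(b - 5)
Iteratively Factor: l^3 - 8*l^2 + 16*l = (l - 4)*(l^2 - 4*l) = l*(l - 4)*(l - 4)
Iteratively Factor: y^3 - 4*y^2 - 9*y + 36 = (y - 3)*(y^2 - y - 12) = (y - 3)*(y + 3)*(y - 4)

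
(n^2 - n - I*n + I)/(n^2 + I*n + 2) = (n - 1)/(n + 2*I)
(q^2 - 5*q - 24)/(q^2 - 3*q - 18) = (q - 8)/(q - 6)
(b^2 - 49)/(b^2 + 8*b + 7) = (b - 7)/(b + 1)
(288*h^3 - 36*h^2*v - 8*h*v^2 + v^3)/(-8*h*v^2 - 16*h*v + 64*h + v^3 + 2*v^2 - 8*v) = (-36*h^2 + v^2)/(v^2 + 2*v - 8)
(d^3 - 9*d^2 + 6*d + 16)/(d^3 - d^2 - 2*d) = (d - 8)/d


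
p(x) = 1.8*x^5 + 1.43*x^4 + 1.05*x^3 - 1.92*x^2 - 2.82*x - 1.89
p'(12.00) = 196912.86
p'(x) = 9.0*x^4 + 5.72*x^3 + 3.15*x^2 - 3.84*x - 2.82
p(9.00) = 116253.09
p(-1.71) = -22.02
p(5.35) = 9149.73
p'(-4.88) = 4530.32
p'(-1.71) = 61.31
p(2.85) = 431.58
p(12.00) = 479052.27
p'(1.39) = 46.89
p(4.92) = 6089.89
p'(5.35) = 8315.93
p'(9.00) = 63436.65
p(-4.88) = -4326.52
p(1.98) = 69.91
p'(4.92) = 6009.31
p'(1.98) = 184.65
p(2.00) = 73.67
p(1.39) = 7.98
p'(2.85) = 738.01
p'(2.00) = 191.86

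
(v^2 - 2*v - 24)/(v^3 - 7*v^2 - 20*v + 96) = (v - 6)/(v^2 - 11*v + 24)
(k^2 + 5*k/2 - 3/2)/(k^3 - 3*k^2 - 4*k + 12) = (2*k^2 + 5*k - 3)/(2*(k^3 - 3*k^2 - 4*k + 12))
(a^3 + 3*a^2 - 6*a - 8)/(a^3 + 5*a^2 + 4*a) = (a - 2)/a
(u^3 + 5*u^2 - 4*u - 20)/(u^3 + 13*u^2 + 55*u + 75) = (u^2 - 4)/(u^2 + 8*u + 15)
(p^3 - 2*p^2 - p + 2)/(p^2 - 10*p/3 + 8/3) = 3*(p^2 - 1)/(3*p - 4)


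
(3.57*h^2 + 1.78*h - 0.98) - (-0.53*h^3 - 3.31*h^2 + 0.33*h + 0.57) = 0.53*h^3 + 6.88*h^2 + 1.45*h - 1.55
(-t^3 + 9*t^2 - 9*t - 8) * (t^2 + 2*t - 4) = -t^5 + 7*t^4 + 13*t^3 - 62*t^2 + 20*t + 32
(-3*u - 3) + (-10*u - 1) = -13*u - 4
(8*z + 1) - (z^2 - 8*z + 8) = -z^2 + 16*z - 7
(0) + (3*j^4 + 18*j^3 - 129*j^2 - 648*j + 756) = 3*j^4 + 18*j^3 - 129*j^2 - 648*j + 756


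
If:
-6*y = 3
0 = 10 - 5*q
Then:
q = 2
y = -1/2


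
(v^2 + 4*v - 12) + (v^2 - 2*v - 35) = 2*v^2 + 2*v - 47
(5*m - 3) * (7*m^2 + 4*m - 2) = 35*m^3 - m^2 - 22*m + 6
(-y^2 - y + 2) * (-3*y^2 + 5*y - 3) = 3*y^4 - 2*y^3 - 8*y^2 + 13*y - 6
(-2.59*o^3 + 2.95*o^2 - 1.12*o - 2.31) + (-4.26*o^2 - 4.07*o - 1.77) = -2.59*o^3 - 1.31*o^2 - 5.19*o - 4.08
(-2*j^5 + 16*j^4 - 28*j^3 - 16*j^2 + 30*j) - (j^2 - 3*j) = -2*j^5 + 16*j^4 - 28*j^3 - 17*j^2 + 33*j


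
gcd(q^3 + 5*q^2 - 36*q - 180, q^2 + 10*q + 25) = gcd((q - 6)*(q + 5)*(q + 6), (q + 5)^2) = q + 5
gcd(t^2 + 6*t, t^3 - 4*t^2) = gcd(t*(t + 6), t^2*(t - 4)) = t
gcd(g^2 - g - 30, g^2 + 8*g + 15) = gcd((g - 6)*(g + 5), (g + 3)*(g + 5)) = g + 5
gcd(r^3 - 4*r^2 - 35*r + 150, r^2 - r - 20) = r - 5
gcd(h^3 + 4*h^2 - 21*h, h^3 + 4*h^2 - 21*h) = h^3 + 4*h^2 - 21*h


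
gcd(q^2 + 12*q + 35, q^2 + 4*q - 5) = q + 5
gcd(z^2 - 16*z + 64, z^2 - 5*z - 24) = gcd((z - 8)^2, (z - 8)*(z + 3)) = z - 8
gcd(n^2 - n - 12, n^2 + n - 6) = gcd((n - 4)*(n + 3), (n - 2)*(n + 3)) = n + 3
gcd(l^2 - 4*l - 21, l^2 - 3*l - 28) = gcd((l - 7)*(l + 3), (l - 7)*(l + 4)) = l - 7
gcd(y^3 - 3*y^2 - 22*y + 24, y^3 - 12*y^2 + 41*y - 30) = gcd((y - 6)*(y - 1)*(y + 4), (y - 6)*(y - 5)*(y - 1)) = y^2 - 7*y + 6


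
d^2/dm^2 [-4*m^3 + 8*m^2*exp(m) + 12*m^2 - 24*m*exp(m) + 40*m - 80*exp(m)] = 8*m^2*exp(m) + 8*m*exp(m) - 24*m - 112*exp(m) + 24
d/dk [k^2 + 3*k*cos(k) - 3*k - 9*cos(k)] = -3*k*sin(k) + 2*k + 9*sin(k) + 3*cos(k) - 3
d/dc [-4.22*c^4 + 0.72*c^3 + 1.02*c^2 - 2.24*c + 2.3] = -16.88*c^3 + 2.16*c^2 + 2.04*c - 2.24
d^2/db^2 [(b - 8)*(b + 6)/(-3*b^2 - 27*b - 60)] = 2*(11*b^3 + 204*b^2 + 1176*b + 2168)/(3*(b^6 + 27*b^5 + 303*b^4 + 1809*b^3 + 6060*b^2 + 10800*b + 8000))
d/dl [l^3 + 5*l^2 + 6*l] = 3*l^2 + 10*l + 6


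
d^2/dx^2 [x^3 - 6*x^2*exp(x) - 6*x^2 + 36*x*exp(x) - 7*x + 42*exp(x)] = -6*x^2*exp(x) + 12*x*exp(x) + 6*x + 102*exp(x) - 12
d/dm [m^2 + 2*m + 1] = 2*m + 2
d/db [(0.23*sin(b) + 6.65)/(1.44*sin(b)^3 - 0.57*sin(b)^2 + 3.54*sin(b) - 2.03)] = (-0.6624*sin(b)^3 - 28.5969*sin(b)^2 + 7.581*sin(b) - 24.0079)*cos(b)/(2.0736*sin(b)^6 - 1.6416*sin(b)^5 + 10.5201*sin(b)^4 - 9.882*sin(b)^3 + 14.8458*sin(b)^2 - 14.3724*sin(b) + 4.1209)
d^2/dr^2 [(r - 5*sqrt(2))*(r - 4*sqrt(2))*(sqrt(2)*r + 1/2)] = 6*sqrt(2)*r - 35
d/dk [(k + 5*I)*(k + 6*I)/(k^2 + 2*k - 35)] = (k^2*(2 - 11*I) - 10*k + 60 - 385*I)/(k^4 + 4*k^3 - 66*k^2 - 140*k + 1225)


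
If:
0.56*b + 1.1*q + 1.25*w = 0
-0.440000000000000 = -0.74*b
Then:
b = 0.59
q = -1.13636363636364*w - 0.302702702702703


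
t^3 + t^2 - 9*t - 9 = (t - 3)*(t + 1)*(t + 3)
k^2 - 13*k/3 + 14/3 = (k - 7/3)*(k - 2)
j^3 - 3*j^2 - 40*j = j*(j - 8)*(j + 5)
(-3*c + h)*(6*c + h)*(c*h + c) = -18*c^3*h - 18*c^3 + 3*c^2*h^2 + 3*c^2*h + c*h^3 + c*h^2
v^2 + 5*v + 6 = (v + 2)*(v + 3)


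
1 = 1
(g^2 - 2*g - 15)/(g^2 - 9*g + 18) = (g^2 - 2*g - 15)/(g^2 - 9*g + 18)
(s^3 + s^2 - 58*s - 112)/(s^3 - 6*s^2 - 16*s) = (s + 7)/s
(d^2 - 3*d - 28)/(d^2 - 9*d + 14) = (d + 4)/(d - 2)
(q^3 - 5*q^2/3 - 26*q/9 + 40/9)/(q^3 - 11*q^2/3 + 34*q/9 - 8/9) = (3*q + 5)/(3*q - 1)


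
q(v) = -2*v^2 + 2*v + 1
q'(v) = 2 - 4*v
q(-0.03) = 0.94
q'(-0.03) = 2.12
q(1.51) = -0.54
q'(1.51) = -4.04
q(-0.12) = 0.73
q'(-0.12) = 2.48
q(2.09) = -3.56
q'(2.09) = -6.36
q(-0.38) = -0.05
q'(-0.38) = 3.52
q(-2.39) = -15.20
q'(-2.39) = 11.56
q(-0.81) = -1.93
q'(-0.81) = 5.24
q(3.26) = -13.74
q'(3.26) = -11.04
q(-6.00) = -83.00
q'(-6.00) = 26.00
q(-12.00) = -311.00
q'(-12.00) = 50.00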